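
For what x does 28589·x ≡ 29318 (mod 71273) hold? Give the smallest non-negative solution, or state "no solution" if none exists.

First find gcd(28589, 71273):
71273 = 2·28589 + 14095
28589 = 2·14095 + 399
14095 = 35·399 + 130
399 = 3·130 + 9
130 = 14·9 + 4
9 = 2·4 + 1
4 = 4·1 + 0
gcd = 1, so a unique solution mod 71273 exists.
Back-substitute for the Bézout coefficients:
1 = 9 − 2·4
1 = −2·130 + 29·9
1 = 29·399 − 89·130
1 = −89·14095 + 3144·399
1 = 3144·28589 − 6377·14095
1 = −6377·71273 + 15898·28589
So 28589·(15898) ≡ 1 (mod 71273), giving 28589⁻¹ ≡ 15898.
x ≡ 28589⁻¹·29318 ≡ 15898·29318 ≡ 43417 (mod 71273).

43417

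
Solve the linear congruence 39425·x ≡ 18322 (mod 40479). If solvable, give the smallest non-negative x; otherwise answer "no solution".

First find gcd(39425, 40479):
40479 = 1×39425 + 1054
39425 = 37×1054 + 427
1054 = 2×427 + 200
427 = 2×200 + 27
200 = 7×27 + 11
27 = 2×11 + 5
11 = 2×5 + 1
5 = 5×1 + 0
gcd = 1, so a unique solution mod 40479 exists.
Back-substitute for the Bézout coefficients:
1 = 11 − 2·5
1 = −2·27 + 5·11
1 = 5·200 − 37·27
1 = −37·427 + 79·200
1 = 79·1054 − 195·427
1 = −195·39425 + 7294·1054
1 = 7294·40479 − 7489·39425
So 39425·(-7489) ≡ 1 (mod 40479), giving 39425⁻¹ ≡ 32990.
x ≡ 39425⁻¹·18322 ≡ 32990·18322 ≡ 10352 (mod 40479).

10352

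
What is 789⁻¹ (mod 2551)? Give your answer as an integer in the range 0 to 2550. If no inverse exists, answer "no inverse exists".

1733

Run Euclid on (2551, 789):
2551 = 3*789 + 184
789 = 4*184 + 53
184 = 3*53 + 25
53 = 2*25 + 3
25 = 8*3 + 1
3 = 3*1 + 0
The gcd is 1. Working backward:
1 = 25 − 8·3
1 = −8·53 + 17·25
1 = 17·184 − 59·53
1 = −59·789 + 253·184
1 = 253·2551 − 818·789
So 789·(-818) ≡ 1 (mod 2551), and -818 ≡ 1733 (mod 2551).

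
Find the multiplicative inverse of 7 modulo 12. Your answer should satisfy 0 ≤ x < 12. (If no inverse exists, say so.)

7

Run Euclid on (12, 7):
12 = 1*7 + 5
7 = 1*5 + 2
5 = 2*2 + 1
2 = 2*1 + 0
gcd = 1, so the inverse exists. Back-substitute:
1 = 5 − 2·2
1 = −2·7 + 3·5
1 = 3·12 − 5·7
Hence 7⁻¹ ≡ -5 ≡ 7 (mod 12).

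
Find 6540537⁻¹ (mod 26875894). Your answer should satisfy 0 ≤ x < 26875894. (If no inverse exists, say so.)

Extended Euclidean algorithm:
26875894 = 4×6540537 + 713746
6540537 = 9×713746 + 116823
713746 = 6×116823 + 12808
116823 = 9×12808 + 1551
12808 = 8×1551 + 400
1551 = 3×400 + 351
400 = 1×351 + 49
351 = 7×49 + 8
49 = 6×8 + 1
8 = 8×1 + 0
gcd = 1, so the inverse exists. Back-substitute:
1 = 49 − 6·8
1 = −6·351 + 43·49
1 = 43·400 − 49·351
1 = −49·1551 + 190·400
1 = 190·12808 − 1569·1551
1 = −1569·116823 + 14311·12808
1 = 14311·713746 − 87435·116823
1 = −87435·6540537 + 801226·713746
1 = 801226·26875894 − 3292339·6540537
Hence 6540537⁻¹ ≡ -3292339 ≡ 23583555 (mod 26875894).

23583555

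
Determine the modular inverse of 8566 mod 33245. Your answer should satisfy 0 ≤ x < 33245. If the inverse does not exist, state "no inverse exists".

Run Euclid on (33245, 8566):
33245 = 3·8566 + 7547
8566 = 1·7547 + 1019
7547 = 7·1019 + 414
1019 = 2·414 + 191
414 = 2·191 + 32
191 = 5·32 + 31
32 = 1·31 + 1
31 = 31·1 + 0
The gcd is 1. Working backward:
1 = 32 − 31
1 = −191 + 6·32
1 = 6·414 − 13·191
1 = −13·1019 + 32·414
1 = 32·7547 − 237·1019
1 = −237·8566 + 269·7547
1 = 269·33245 − 1044·8566
Thus 8566·(-1044) ≡ 1 (mod 33245); reducing, -1044 mod 33245 = 32201.

32201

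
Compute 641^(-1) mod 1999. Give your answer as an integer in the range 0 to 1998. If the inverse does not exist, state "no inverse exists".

1394

Extended Euclidean algorithm:
1999 = 3*641 + 76
641 = 8*76 + 33
76 = 2*33 + 10
33 = 3*10 + 3
10 = 3*3 + 1
3 = 3*1 + 0
gcd = 1, so the inverse exists. Back-substitute:
1 = 10 − 3·3
1 = −3·33 + 10·10
1 = 10·76 − 23·33
1 = −23·641 + 194·76
1 = 194·1999 − 605·641
So 641·(-605) ≡ 1 (mod 1999), and -605 ≡ 1394 (mod 1999).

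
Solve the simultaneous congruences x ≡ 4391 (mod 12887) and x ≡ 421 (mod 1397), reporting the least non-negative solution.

Write x = 4391 + 12887·k. Then 12887·k ≡ 421 − 4391 ≡ 221 (mod 1397).
Need 12887⁻¹ mod 1397. Extended Euclid on (1397, 314):
1397 = 4·314 + 141
314 = 2·141 + 32
141 = 4·32 + 13
32 = 2·13 + 6
13 = 2·6 + 1
6 = 6·1 + 0
Back-substitute:
1 = 13 − 2·6
1 = −2·32 + 5·13
1 = 5·141 − 22·32
1 = −22·314 + 49·141
1 = 49·1397 − 218·314
12887⁻¹ ≡ 1179 (mod 1397), so k ≡ 1179·221 ≡ 717 (mod 1397).
x = 4391 + 12887·717 = 9244370.

9244370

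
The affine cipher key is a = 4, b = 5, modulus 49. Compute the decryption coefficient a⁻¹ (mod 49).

37

Extended Euclidean algorithm:
49 = 12·4 + 1
4 = 4·1 + 0
The gcd is 1. Working backward:
1 = 49 − 12·4
Thus 4·(-12) ≡ 1 (mod 49); reducing, -12 mod 49 = 37.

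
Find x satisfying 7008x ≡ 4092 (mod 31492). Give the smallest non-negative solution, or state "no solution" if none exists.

4355

First find gcd(7008, 31492):
31492 = 4×7008 + 3460
7008 = 2×3460 + 88
3460 = 39×88 + 28
88 = 3×28 + 4
28 = 7×4 + 0
gcd = 4 and 4 | 4092, so solutions exist. Divide through by 4: 1752x ≡ 1023 (mod 7873).
Now find 1752⁻¹ mod 7873:
7873 = 4×1752 + 865
1752 = 2×865 + 22
865 = 39×22 + 7
22 = 3×7 + 1
7 = 7×1 + 0
Back-substitute:
1 = 22 − 3·7
1 = −3·865 + 118·22
1 = 118·1752 − 239·865
1 = −239·7873 + 1074·1752
So 1752⁻¹ ≡ 1074 (mod 7873).
Then x ≡ 1074·1023 ≡ 4355 (mod 7873); the smallest non-negative solution is x = 4355.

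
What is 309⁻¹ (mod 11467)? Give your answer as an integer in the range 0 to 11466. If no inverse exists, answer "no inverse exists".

7756

Apply the Euclidean algorithm to 11467 and 309:
11467 = 37·309 + 34
309 = 9·34 + 3
34 = 11·3 + 1
3 = 3·1 + 0
gcd = 1, so the inverse exists. Back-substitute:
1 = 34 − 11·3
1 = −11·309 + 100·34
1 = 100·11467 − 3711·309
Thus 309·(-3711) ≡ 1 (mod 11467); reducing, -3711 mod 11467 = 7756.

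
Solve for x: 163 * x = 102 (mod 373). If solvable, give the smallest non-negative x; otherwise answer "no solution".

First find gcd(163, 373):
373 = 2×163 + 47
163 = 3×47 + 22
47 = 2×22 + 3
22 = 7×3 + 1
3 = 3×1 + 0
gcd = 1, so a unique solution mod 373 exists.
Back-substitute for the Bézout coefficients:
1 = 22 − 7·3
1 = −7·47 + 15·22
1 = 15·163 − 52·47
1 = −52·373 + 119·163
So 163·(119) ≡ 1 (mod 373), giving 163⁻¹ ≡ 119.
x ≡ 163⁻¹·102 ≡ 119·102 ≡ 202 (mod 373).

202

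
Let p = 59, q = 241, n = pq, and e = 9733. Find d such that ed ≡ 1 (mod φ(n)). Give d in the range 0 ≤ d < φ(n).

φ(n) = (p−1)(q−1) = 58·240 = 13920.
Need d with 9733·d ≡ 1 (mod 13920). Apply the extended Euclidean algorithm:
13920 = 1×9733 + 4187
9733 = 2×4187 + 1359
4187 = 3×1359 + 110
1359 = 12×110 + 39
110 = 2×39 + 32
39 = 1×32 + 7
32 = 4×7 + 4
7 = 1×4 + 3
4 = 1×3 + 1
3 = 3×1 + 0
Back-substitute:
1 = 4 − 3
1 = −7 + 2·4
1 = 2·32 − 9·7
1 = −9·39 + 11·32
1 = 11·110 − 31·39
1 = −31·1359 + 383·110
1 = 383·4187 − 1180·1359
1 = −1180·9733 + 2743·4187
1 = 2743·13920 − 3923·9733
So 9733·(-3923) ≡ 1 (mod 13920), hence d ≡ -3923 ≡ 9997 (mod 13920).

9997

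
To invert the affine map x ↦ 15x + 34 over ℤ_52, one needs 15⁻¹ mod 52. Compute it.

7

gcd(52, 15) by repeated division:
52 = 3*15 + 7
15 = 2*7 + 1
7 = 7*1 + 0
Since gcd(15, 52) = 1, back-substitute to write 1 as a combination:
1 = 15 − 2·7
1 = −2·52 + 7·15
So 15·7 ≡ 1 (mod 52).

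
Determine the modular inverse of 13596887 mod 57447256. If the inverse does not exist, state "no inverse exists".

gcd(57447256, 13596887) by repeated division:
57447256 = 4×13596887 + 3059708
13596887 = 4×3059708 + 1358055
3059708 = 2×1358055 + 343598
1358055 = 3×343598 + 327261
343598 = 1×327261 + 16337
327261 = 20×16337 + 521
16337 = 31×521 + 186
521 = 2×186 + 149
186 = 1×149 + 37
149 = 4×37 + 1
37 = 37×1 + 0
The gcd is 1. Working backward:
1 = 149 − 4·37
1 = −4·186 + 5·149
1 = 5·521 − 14·186
1 = −14·16337 + 439·521
1 = 439·327261 − 8794·16337
1 = −8794·343598 + 9233·327261
1 = 9233·1358055 − 36493·343598
1 = −36493·3059708 + 82219·1358055
1 = 82219·13596887 − 365369·3059708
1 = −365369·57447256 + 1543695·13596887
So 13596887·1543695 ≡ 1 (mod 57447256).

1543695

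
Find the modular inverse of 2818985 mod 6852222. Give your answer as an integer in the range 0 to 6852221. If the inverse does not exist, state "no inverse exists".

no inverse exists

Euclidean algorithm on 6852222, 2818985:
6852222 = 2*2818985 + 1214252
2818985 = 2*1214252 + 390481
1214252 = 3*390481 + 42809
390481 = 9*42809 + 5200
42809 = 8*5200 + 1209
5200 = 4*1209 + 364
1209 = 3*364 + 117
364 = 3*117 + 13
117 = 9*13 + 0
Since gcd = 13 > 1, 2818985 is not a unit mod 6852222.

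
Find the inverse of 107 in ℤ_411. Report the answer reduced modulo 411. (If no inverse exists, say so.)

242

Extended Euclidean algorithm:
411 = 3*107 + 90
107 = 1*90 + 17
90 = 5*17 + 5
17 = 3*5 + 2
5 = 2*2 + 1
2 = 2*1 + 0
Since gcd(107, 411) = 1, back-substitute to write 1 as a combination:
1 = 5 − 2·2
1 = −2·17 + 7·5
1 = 7·90 − 37·17
1 = −37·107 + 44·90
1 = 44·411 − 169·107
Hence 107⁻¹ ≡ -169 ≡ 242 (mod 411).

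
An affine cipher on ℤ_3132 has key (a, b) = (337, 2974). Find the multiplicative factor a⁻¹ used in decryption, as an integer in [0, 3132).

1645

Run Euclid on (3132, 337):
3132 = 9*337 + 99
337 = 3*99 + 40
99 = 2*40 + 19
40 = 2*19 + 2
19 = 9*2 + 1
2 = 2*1 + 0
The gcd is 1. Working backward:
1 = 19 − 9·2
1 = −9·40 + 19·19
1 = 19·99 − 47·40
1 = −47·337 + 160·99
1 = 160·3132 − 1487·337
Thus 337·(-1487) ≡ 1 (mod 3132); reducing, -1487 mod 3132 = 1645.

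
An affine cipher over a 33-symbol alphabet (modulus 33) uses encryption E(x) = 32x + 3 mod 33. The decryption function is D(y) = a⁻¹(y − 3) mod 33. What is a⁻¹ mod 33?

32

Extended Euclidean algorithm:
33 = 1*32 + 1
32 = 32*1 + 0
gcd = 1, so the inverse exists. Back-substitute:
1 = 33 − 32
Thus 32·(-1) ≡ 1 (mod 33); reducing, -1 mod 33 = 32.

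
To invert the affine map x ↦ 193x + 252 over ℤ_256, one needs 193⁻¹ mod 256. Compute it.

65

Apply the Euclidean algorithm to 256 and 193:
256 = 1·193 + 63
193 = 3·63 + 4
63 = 15·4 + 3
4 = 1·3 + 1
3 = 3·1 + 0
The gcd is 1. Working backward:
1 = 4 − 3
1 = −63 + 16·4
1 = 16·193 − 49·63
1 = −49·256 + 65·193
So 193·65 ≡ 1 (mod 256).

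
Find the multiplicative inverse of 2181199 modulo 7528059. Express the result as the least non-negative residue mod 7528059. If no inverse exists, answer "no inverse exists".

5368390

Extended Euclidean algorithm:
7528059 = 3·2181199 + 984462
2181199 = 2·984462 + 212275
984462 = 4·212275 + 135362
212275 = 1·135362 + 76913
135362 = 1·76913 + 58449
76913 = 1·58449 + 18464
58449 = 3·18464 + 3057
18464 = 6·3057 + 122
3057 = 25·122 + 7
122 = 17·7 + 3
7 = 2·3 + 1
3 = 3·1 + 0
Since gcd(2181199, 7528059) = 1, back-substitute to write 1 as a combination:
1 = 7 − 2·3
1 = −2·122 + 35·7
1 = 35·3057 − 877·122
1 = −877·18464 + 5297·3057
1 = 5297·58449 − 16768·18464
1 = −16768·76913 + 22065·58449
1 = 22065·135362 − 38833·76913
1 = −38833·212275 + 60898·135362
1 = 60898·984462 − 282425·212275
1 = −282425·2181199 + 625748·984462
1 = 625748·7528059 − 2159669·2181199
So 2181199·(-2159669) ≡ 1 (mod 7528059), and -2159669 ≡ 5368390 (mod 7528059).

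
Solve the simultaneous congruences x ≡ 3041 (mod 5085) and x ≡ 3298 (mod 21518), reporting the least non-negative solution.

Write x = 3041 + 5085·k. Then 5085·k ≡ 3298 − 3041 ≡ 257 (mod 21518).
Need 5085⁻¹ mod 21518. Extended Euclid on (21518, 5085):
21518 = 4*5085 + 1178
5085 = 4*1178 + 373
1178 = 3*373 + 59
373 = 6*59 + 19
59 = 3*19 + 2
19 = 9*2 + 1
2 = 2*1 + 0
Back-substitute:
1 = 19 − 9·2
1 = −9·59 + 28·19
1 = 28·373 − 177·59
1 = −177·1178 + 559·373
1 = 559·5085 − 2413·1178
1 = −2413·21518 + 10211·5085
5085⁻¹ ≡ 10211 (mod 21518), so k ≡ 10211·257 ≡ 20549 (mod 21518).
x = 3041 + 5085·20549 = 104494706.

104494706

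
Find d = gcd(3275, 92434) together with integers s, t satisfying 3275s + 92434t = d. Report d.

Apply Euclid's algorithm to 92434 and 3275:
92434 = 28*3275 + 734
3275 = 4*734 + 339
734 = 2*339 + 56
339 = 6*56 + 3
56 = 18*3 + 2
3 = 1*2 + 1
2 = 2*1 + 0
gcd(3275, 92434) = 1.
Back-substituting:
1 = 3 − 2
1 = −56 + 19·3
1 = 19·339 − 115·56
1 = −115·734 + 249·339
1 = 249·3275 − 1111·734
1 = −1111·92434 + 31357·3275
So 1 = (-1111)·92434 + (31357)·3275.

1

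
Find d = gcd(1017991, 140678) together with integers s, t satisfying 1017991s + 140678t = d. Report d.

Repeated division:
1017991 = 7*140678 + 33245
140678 = 4*33245 + 7698
33245 = 4*7698 + 2453
7698 = 3*2453 + 339
2453 = 7*339 + 80
339 = 4*80 + 19
80 = 4*19 + 4
19 = 4*4 + 3
4 = 1*3 + 1
3 = 3*1 + 0
gcd(1017991, 140678) = 1.
Express as a combination:
1 = 4 − 3
1 = −19 + 5·4
1 = 5·80 − 21·19
1 = −21·339 + 89·80
1 = 89·2453 − 644·339
1 = −644·7698 + 2021·2453
1 = 2021·33245 − 8728·7698
1 = −8728·140678 + 36933·33245
1 = 36933·1017991 − 267259·140678
So 1 = (36933)·1017991 + (-267259)·140678.

1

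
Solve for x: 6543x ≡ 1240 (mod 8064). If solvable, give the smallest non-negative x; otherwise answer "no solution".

gcd(6543, 8064):
8064 = 1×6543 + 1521
6543 = 4×1521 + 459
1521 = 3×459 + 144
459 = 3×144 + 27
144 = 5×27 + 9
27 = 3×9 + 0
gcd = 9, but 9 ∤ 1240, so the congruence has no solution.

no solution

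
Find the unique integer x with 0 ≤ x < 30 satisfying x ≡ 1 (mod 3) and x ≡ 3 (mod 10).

13

Write x = 1 + 3·k. Then 3·k ≡ 3 − 1 ≡ 2 (mod 10).
Need 3⁻¹ mod 10. Extended Euclid on (10, 3):
10 = 3·3 + 1
3 = 3·1 + 0
Back-substitute:
1 = 10 − 3·3
3⁻¹ ≡ 7 (mod 10), so k ≡ 7·2 ≡ 4 (mod 10).
x = 1 + 3·4 = 13.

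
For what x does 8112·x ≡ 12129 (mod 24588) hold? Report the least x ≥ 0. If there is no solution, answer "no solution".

gcd(8112, 24588):
24588 = 3×8112 + 252
8112 = 32×252 + 48
252 = 5×48 + 12
48 = 4×12 + 0
gcd = 12, but 12 ∤ 12129, so the congruence has no solution.

no solution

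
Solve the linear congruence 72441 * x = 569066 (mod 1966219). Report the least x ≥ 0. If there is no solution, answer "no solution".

First find gcd(72441, 1966219):
1966219 = 27·72441 + 10312
72441 = 7·10312 + 257
10312 = 40·257 + 32
257 = 8·32 + 1
32 = 32·1 + 0
gcd = 1, so a unique solution mod 1966219 exists.
Back-substitute for the Bézout coefficients:
1 = 257 − 8·32
1 = −8·10312 + 321·257
1 = 321·72441 − 2255·10312
1 = −2255·1966219 + 61206·72441
So 72441·(61206) ≡ 1 (mod 1966219), giving 72441⁻¹ ≡ 61206.
x ≡ 72441⁻¹·569066 ≡ 61206·569066 ≡ 650230 (mod 1966219).

650230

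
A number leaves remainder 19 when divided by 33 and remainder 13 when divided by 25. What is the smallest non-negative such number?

613

Write x = 19 + 33·k. Then 33·k ≡ 13 − 19 ≡ 19 (mod 25).
Need 33⁻¹ mod 25. Extended Euclid on (25, 8):
25 = 3·8 + 1
8 = 8·1 + 0
Back-substitute:
1 = 25 − 3·8
33⁻¹ ≡ 22 (mod 25), so k ≡ 22·19 ≡ 18 (mod 25).
x = 19 + 33·18 = 613.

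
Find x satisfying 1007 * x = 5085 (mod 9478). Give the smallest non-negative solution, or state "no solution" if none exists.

1831

First find gcd(1007, 9478):
9478 = 9×1007 + 415
1007 = 2×415 + 177
415 = 2×177 + 61
177 = 2×61 + 55
61 = 1×55 + 6
55 = 9×6 + 1
6 = 6×1 + 0
gcd = 1, so a unique solution mod 9478 exists.
Back-substitute for the Bézout coefficients:
1 = 55 − 9·6
1 = −9·61 + 10·55
1 = 10·177 − 29·61
1 = −29·415 + 68·177
1 = 68·1007 − 165·415
1 = −165·9478 + 1553·1007
So 1007·(1553) ≡ 1 (mod 9478), giving 1007⁻¹ ≡ 1553.
x ≡ 1007⁻¹·5085 ≡ 1553·5085 ≡ 1831 (mod 9478).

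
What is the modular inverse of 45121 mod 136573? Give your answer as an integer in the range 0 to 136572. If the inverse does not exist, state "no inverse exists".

14786

Extended Euclidean algorithm:
136573 = 3*45121 + 1210
45121 = 37*1210 + 351
1210 = 3*351 + 157
351 = 2*157 + 37
157 = 4*37 + 9
37 = 4*9 + 1
9 = 9*1 + 0
Since gcd(45121, 136573) = 1, back-substitute to write 1 as a combination:
1 = 37 − 4·9
1 = −4·157 + 17·37
1 = 17·351 − 38·157
1 = −38·1210 + 131·351
1 = 131·45121 − 4885·1210
1 = −4885·136573 + 14786·45121
So 45121·14786 ≡ 1 (mod 136573).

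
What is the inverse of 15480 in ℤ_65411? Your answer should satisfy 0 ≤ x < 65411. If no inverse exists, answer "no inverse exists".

Apply the Euclidean algorithm to 65411 and 15480:
65411 = 4·15480 + 3491
15480 = 4·3491 + 1516
3491 = 2·1516 + 459
1516 = 3·459 + 139
459 = 3·139 + 42
139 = 3·42 + 13
42 = 3·13 + 3
13 = 4·3 + 1
3 = 3·1 + 0
Since gcd(15480, 65411) = 1, back-substitute to write 1 as a combination:
1 = 13 − 4·3
1 = −4·42 + 13·13
1 = 13·139 − 43·42
1 = −43·459 + 142·139
1 = 142·1516 − 469·459
1 = −469·3491 + 1080·1516
1 = 1080·15480 − 4789·3491
1 = −4789·65411 + 20236·15480
So 15480·20236 ≡ 1 (mod 65411).

20236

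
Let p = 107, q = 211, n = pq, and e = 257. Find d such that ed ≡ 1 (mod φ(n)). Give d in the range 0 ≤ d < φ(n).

φ(n) = (p−1)(q−1) = 106·210 = 22260.
Need d with 257·d ≡ 1 (mod 22260). Apply the extended Euclidean algorithm:
22260 = 86·257 + 158
257 = 1·158 + 99
158 = 1·99 + 59
99 = 1·59 + 40
59 = 1·40 + 19
40 = 2·19 + 2
19 = 9·2 + 1
2 = 2·1 + 0
Back-substitute:
1 = 19 − 9·2
1 = −9·40 + 19·19
1 = 19·59 − 28·40
1 = −28·99 + 47·59
1 = 47·158 − 75·99
1 = −75·257 + 122·158
1 = 122·22260 − 10567·257
So 257·(-10567) ≡ 1 (mod 22260), hence d ≡ -10567 ≡ 11693 (mod 22260).

11693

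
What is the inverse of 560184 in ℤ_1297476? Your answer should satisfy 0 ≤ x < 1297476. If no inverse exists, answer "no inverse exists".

Compute gcd(560184, 1297476):
1297476 = 2*560184 + 177108
560184 = 3*177108 + 28860
177108 = 6*28860 + 3948
28860 = 7*3948 + 1224
3948 = 3*1224 + 276
1224 = 4*276 + 120
276 = 2*120 + 36
120 = 3*36 + 12
36 = 3*12 + 0
gcd(560184, 1297476) = 12 ≠ 1, so 560184 has no multiplicative inverse modulo 1297476.

no inverse exists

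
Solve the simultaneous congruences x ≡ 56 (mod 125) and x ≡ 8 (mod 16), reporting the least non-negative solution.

56

Write x = 56 + 125·k. Then 125·k ≡ 8 − 56 ≡ 0 (mod 16).
Need 125⁻¹ mod 16. Extended Euclid on (16, 13):
16 = 1×13 + 3
13 = 4×3 + 1
3 = 3×1 + 0
Back-substitute:
1 = 13 − 4·3
1 = −4·16 + 5·13
125⁻¹ ≡ 5 (mod 16), so k ≡ 5·0 ≡ 0 (mod 16).
x = 56 + 125·0 = 56.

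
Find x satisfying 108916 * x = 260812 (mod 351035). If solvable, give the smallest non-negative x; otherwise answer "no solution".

183442

First find gcd(108916, 351035):
351035 = 3*108916 + 24287
108916 = 4*24287 + 11768
24287 = 2*11768 + 751
11768 = 15*751 + 503
751 = 1*503 + 248
503 = 2*248 + 7
248 = 35*7 + 3
7 = 2*3 + 1
3 = 3*1 + 0
gcd = 1, so a unique solution mod 351035 exists.
Back-substitute for the Bézout coefficients:
1 = 7 − 2·3
1 = −2·248 + 71·7
1 = 71·503 − 144·248
1 = −144·751 + 215·503
1 = 215·11768 − 3369·751
1 = −3369·24287 + 6953·11768
1 = 6953·108916 − 31181·24287
1 = −31181·351035 + 100496·108916
So 108916·(100496) ≡ 1 (mod 351035), giving 108916⁻¹ ≡ 100496.
x ≡ 108916⁻¹·260812 ≡ 100496·260812 ≡ 183442 (mod 351035).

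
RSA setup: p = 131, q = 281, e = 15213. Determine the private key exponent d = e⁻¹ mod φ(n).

φ(n) = (p−1)(q−1) = 130·280 = 36400.
Need d with 15213·d ≡ 1 (mod 36400). Apply the extended Euclidean algorithm:
36400 = 2·15213 + 5974
15213 = 2·5974 + 3265
5974 = 1·3265 + 2709
3265 = 1·2709 + 556
2709 = 4·556 + 485
556 = 1·485 + 71
485 = 6·71 + 59
71 = 1·59 + 12
59 = 4·12 + 11
12 = 1·11 + 1
11 = 11·1 + 0
Back-substitute:
1 = 12 − 11
1 = −59 + 5·12
1 = 5·71 − 6·59
1 = −6·485 + 41·71
1 = 41·556 − 47·485
1 = −47·2709 + 229·556
1 = 229·3265 − 276·2709
1 = −276·5974 + 505·3265
1 = 505·15213 − 1286·5974
1 = −1286·36400 + 3077·15213
So 15213·3077 ≡ 1 (mod 36400), hence d = 3077.

3077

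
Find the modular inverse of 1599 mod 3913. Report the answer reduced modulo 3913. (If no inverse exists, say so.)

Compute gcd(1599, 3913):
3913 = 2*1599 + 715
1599 = 2*715 + 169
715 = 4*169 + 39
169 = 4*39 + 13
39 = 3*13 + 0
The gcd is 13, not 1, hence no inverse exists.

no inverse exists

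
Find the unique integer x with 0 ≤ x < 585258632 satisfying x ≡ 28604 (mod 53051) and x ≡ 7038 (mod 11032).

Write x = 28604 + 53051·k. Then 53051·k ≡ 7038 − 28604 ≡ 498 (mod 11032).
Need 53051⁻¹ mod 11032. Extended Euclid on (11032, 8923):
11032 = 1·8923 + 2109
8923 = 4·2109 + 487
2109 = 4·487 + 161
487 = 3·161 + 4
161 = 40·4 + 1
4 = 4·1 + 0
Back-substitute:
1 = 161 − 40·4
1 = −40·487 + 121·161
1 = 121·2109 − 524·487
1 = −524·8923 + 2217·2109
1 = 2217·11032 − 2741·8923
53051⁻¹ ≡ 8291 (mod 11032), so k ≡ 8291·498 ≡ 2950 (mod 11032).
x = 28604 + 53051·2950 = 156529054.

156529054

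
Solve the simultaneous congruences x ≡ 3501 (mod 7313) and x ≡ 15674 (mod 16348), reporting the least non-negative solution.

90779770

Write x = 3501 + 7313·k. Then 7313·k ≡ 15674 − 3501 ≡ 12173 (mod 16348).
Need 7313⁻¹ mod 16348. Extended Euclid on (16348, 7313):
16348 = 2·7313 + 1722
7313 = 4·1722 + 425
1722 = 4·425 + 22
425 = 19·22 + 7
22 = 3·7 + 1
7 = 7·1 + 0
Back-substitute:
1 = 22 − 3·7
1 = −3·425 + 58·22
1 = 58·1722 − 235·425
1 = −235·7313 + 998·1722
1 = 998·16348 − 2231·7313
7313⁻¹ ≡ 14117 (mod 16348), so k ≡ 14117·12173 ≡ 12413 (mod 16348).
x = 3501 + 7313·12413 = 90779770.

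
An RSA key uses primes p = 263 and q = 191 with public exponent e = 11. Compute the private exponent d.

φ(n) = (p−1)(q−1) = 262·190 = 49780.
Need d with 11·d ≡ 1 (mod 49780). Apply the extended Euclidean algorithm:
49780 = 4525·11 + 5
11 = 2·5 + 1
5 = 5·1 + 0
Back-substitute:
1 = 11 − 2·5
1 = −2·49780 + 9051·11
So 11·9051 ≡ 1 (mod 49780), hence d = 9051.

9051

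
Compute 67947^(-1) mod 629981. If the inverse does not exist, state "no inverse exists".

no inverse exists

Euclidean algorithm on 629981, 67947:
629981 = 9×67947 + 18458
67947 = 3×18458 + 12573
18458 = 1×12573 + 5885
12573 = 2×5885 + 803
5885 = 7×803 + 264
803 = 3×264 + 11
264 = 24×11 + 0
gcd(67947, 629981) = 11 ≠ 1, so 67947 has no multiplicative inverse modulo 629981.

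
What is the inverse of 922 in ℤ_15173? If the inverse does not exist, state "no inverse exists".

Run Euclid on (15173, 922):
15173 = 16×922 + 421
922 = 2×421 + 80
421 = 5×80 + 21
80 = 3×21 + 17
21 = 1×17 + 4
17 = 4×4 + 1
4 = 4×1 + 0
gcd = 1, so the inverse exists. Back-substitute:
1 = 17 − 4·4
1 = −4·21 + 5·17
1 = 5·80 − 19·21
1 = −19·421 + 100·80
1 = 100·922 − 219·421
1 = −219·15173 + 3604·922
So 922·3604 ≡ 1 (mod 15173).

3604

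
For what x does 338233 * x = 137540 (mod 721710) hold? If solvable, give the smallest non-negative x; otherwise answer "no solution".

First find gcd(338233, 721710):
721710 = 2·338233 + 45244
338233 = 7·45244 + 21525
45244 = 2·21525 + 2194
21525 = 9·2194 + 1779
2194 = 1·1779 + 415
1779 = 4·415 + 119
415 = 3·119 + 58
119 = 2·58 + 3
58 = 19·3 + 1
3 = 3·1 + 0
gcd = 1, so a unique solution mod 721710 exists.
Back-substitute for the Bézout coefficients:
1 = 58 − 19·3
1 = −19·119 + 39·58
1 = 39·415 − 136·119
1 = −136·1779 + 583·415
1 = 583·2194 − 719·1779
1 = −719·21525 + 7054·2194
1 = 7054·45244 − 14827·21525
1 = −14827·338233 + 110843·45244
1 = 110843·721710 − 236513·338233
So 338233·(-236513) ≡ 1 (mod 721710), giving 338233⁻¹ ≡ 485197.
x ≡ 338233⁻¹·137540 ≡ 485197·137540 ≡ 358520 (mod 721710).

358520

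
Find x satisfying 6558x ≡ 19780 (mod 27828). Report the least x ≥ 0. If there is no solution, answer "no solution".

no solution

gcd(6558, 27828):
27828 = 4×6558 + 1596
6558 = 4×1596 + 174
1596 = 9×174 + 30
174 = 5×30 + 24
30 = 1×24 + 6
24 = 4×6 + 0
gcd = 6, but 6 ∤ 19780, so the congruence has no solution.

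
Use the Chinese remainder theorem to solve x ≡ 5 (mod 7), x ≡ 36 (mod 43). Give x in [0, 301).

Write x = 5 + 7·k. Then 7·k ≡ 36 − 5 ≡ 31 (mod 43).
Need 7⁻¹ mod 43. Extended Euclid on (43, 7):
43 = 6*7 + 1
7 = 7*1 + 0
Back-substitute:
1 = 43 − 6·7
7⁻¹ ≡ 37 (mod 43), so k ≡ 37·31 ≡ 29 (mod 43).
x = 5 + 7·29 = 208.

208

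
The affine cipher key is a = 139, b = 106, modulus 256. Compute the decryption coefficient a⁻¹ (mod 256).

Apply the Euclidean algorithm to 256 and 139:
256 = 1·139 + 117
139 = 1·117 + 22
117 = 5·22 + 7
22 = 3·7 + 1
7 = 7·1 + 0
gcd = 1, so the inverse exists. Back-substitute:
1 = 22 − 3·7
1 = −3·117 + 16·22
1 = 16·139 − 19·117
1 = −19·256 + 35·139
So 139·35 ≡ 1 (mod 256).

35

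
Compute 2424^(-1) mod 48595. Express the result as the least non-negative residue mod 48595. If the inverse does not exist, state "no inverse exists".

Extended Euclidean algorithm:
48595 = 20·2424 + 115
2424 = 21·115 + 9
115 = 12·9 + 7
9 = 1·7 + 2
7 = 3·2 + 1
2 = 2·1 + 0
gcd = 1, so the inverse exists. Back-substitute:
1 = 7 − 3·2
1 = −3·9 + 4·7
1 = 4·115 − 51·9
1 = −51·2424 + 1075·115
1 = 1075·48595 − 21551·2424
So 2424·(-21551) ≡ 1 (mod 48595), and -21551 ≡ 27044 (mod 48595).

27044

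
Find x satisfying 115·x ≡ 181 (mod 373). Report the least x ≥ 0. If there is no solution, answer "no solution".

First find gcd(115, 373):
373 = 3×115 + 28
115 = 4×28 + 3
28 = 9×3 + 1
3 = 3×1 + 0
gcd = 1, so a unique solution mod 373 exists.
Back-substitute for the Bézout coefficients:
1 = 28 − 9·3
1 = −9·115 + 37·28
1 = 37·373 − 120·115
So 115·(-120) ≡ 1 (mod 373), giving 115⁻¹ ≡ 253.
x ≡ 115⁻¹·181 ≡ 253·181 ≡ 287 (mod 373).

287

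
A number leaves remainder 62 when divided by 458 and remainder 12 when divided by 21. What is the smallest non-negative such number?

978

Write x = 62 + 458·k. Then 458·k ≡ 12 − 62 ≡ 13 (mod 21).
Need 458⁻¹ mod 21. Extended Euclid on (21, 17):
21 = 1×17 + 4
17 = 4×4 + 1
4 = 4×1 + 0
Back-substitute:
1 = 17 − 4·4
1 = −4·21 + 5·17
458⁻¹ ≡ 5 (mod 21), so k ≡ 5·13 ≡ 2 (mod 21).
x = 62 + 458·2 = 978.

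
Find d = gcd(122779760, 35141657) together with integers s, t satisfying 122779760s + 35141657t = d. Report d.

1

Apply Euclid's algorithm to 122779760 and 35141657:
122779760 = 3×35141657 + 17354789
35141657 = 2×17354789 + 432079
17354789 = 40×432079 + 71629
432079 = 6×71629 + 2305
71629 = 31×2305 + 174
2305 = 13×174 + 43
174 = 4×43 + 2
43 = 21×2 + 1
2 = 2×1 + 0
gcd(122779760, 35141657) = 1.
Back-substituting:
1 = 43 − 21·2
1 = −21·174 + 85·43
1 = 85·2305 − 1126·174
1 = −1126·71629 + 34991·2305
1 = 34991·432079 − 211072·71629
1 = −211072·17354789 + 8477871·432079
1 = 8477871·35141657 − 17166814·17354789
1 = −17166814·122779760 + 59978313·35141657
So 1 = (-17166814)·122779760 + (59978313)·35141657.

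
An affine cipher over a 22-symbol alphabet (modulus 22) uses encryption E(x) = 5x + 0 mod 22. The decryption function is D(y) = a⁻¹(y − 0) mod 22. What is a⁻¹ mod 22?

9

Apply the Euclidean algorithm to 22 and 5:
22 = 4×5 + 2
5 = 2×2 + 1
2 = 2×1 + 0
The gcd is 1. Working backward:
1 = 5 − 2·2
1 = −2·22 + 9·5
So 5·9 ≡ 1 (mod 22).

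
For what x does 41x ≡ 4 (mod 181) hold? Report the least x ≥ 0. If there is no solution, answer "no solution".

31

First find gcd(41, 181):
181 = 4*41 + 17
41 = 2*17 + 7
17 = 2*7 + 3
7 = 2*3 + 1
3 = 3*1 + 0
gcd = 1, so a unique solution mod 181 exists.
Back-substitute for the Bézout coefficients:
1 = 7 − 2·3
1 = −2·17 + 5·7
1 = 5·41 − 12·17
1 = −12·181 + 53·41
So 41·(53) ≡ 1 (mod 181), giving 41⁻¹ ≡ 53.
x ≡ 41⁻¹·4 ≡ 53·4 ≡ 31 (mod 181).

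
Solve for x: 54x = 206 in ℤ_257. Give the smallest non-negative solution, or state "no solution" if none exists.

First find gcd(54, 257):
257 = 4*54 + 41
54 = 1*41 + 13
41 = 3*13 + 2
13 = 6*2 + 1
2 = 2*1 + 0
gcd = 1, so a unique solution mod 257 exists.
Back-substitute for the Bézout coefficients:
1 = 13 − 6·2
1 = −6·41 + 19·13
1 = 19·54 − 25·41
1 = −25·257 + 119·54
So 54·(119) ≡ 1 (mod 257), giving 54⁻¹ ≡ 119.
x ≡ 54⁻¹·206 ≡ 119·206 ≡ 99 (mod 257).

99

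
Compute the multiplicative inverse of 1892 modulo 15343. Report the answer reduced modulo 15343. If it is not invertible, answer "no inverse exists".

Apply the Euclidean algorithm to 15343 and 1892:
15343 = 8*1892 + 207
1892 = 9*207 + 29
207 = 7*29 + 4
29 = 7*4 + 1
4 = 4*1 + 0
gcd = 1, so the inverse exists. Back-substitute:
1 = 29 − 7·4
1 = −7·207 + 50·29
1 = 50·1892 − 457·207
1 = −457·15343 + 3706·1892
So 1892·3706 ≡ 1 (mod 15343).

3706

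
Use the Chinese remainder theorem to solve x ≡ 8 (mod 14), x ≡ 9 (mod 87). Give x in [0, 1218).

Write x = 8 + 14·k. Then 14·k ≡ 9 − 8 ≡ 1 (mod 87).
Need 14⁻¹ mod 87. Extended Euclid on (87, 14):
87 = 6·14 + 3
14 = 4·3 + 2
3 = 1·2 + 1
2 = 2·1 + 0
Back-substitute:
1 = 3 − 2
1 = −14 + 5·3
1 = 5·87 − 31·14
14⁻¹ ≡ 56 (mod 87), so k ≡ 56·1 ≡ 56 (mod 87).
x = 8 + 14·56 = 792.

792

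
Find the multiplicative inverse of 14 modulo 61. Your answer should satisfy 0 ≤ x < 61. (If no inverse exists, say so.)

48

Extended Euclidean algorithm:
61 = 4·14 + 5
14 = 2·5 + 4
5 = 1·4 + 1
4 = 4·1 + 0
The gcd is 1. Working backward:
1 = 5 − 4
1 = −14 + 3·5
1 = 3·61 − 13·14
So 14·(-13) ≡ 1 (mod 61), and -13 ≡ 48 (mod 61).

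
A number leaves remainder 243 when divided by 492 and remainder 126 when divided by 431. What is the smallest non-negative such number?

47967

Write x = 243 + 492·k. Then 492·k ≡ 126 − 243 ≡ 314 (mod 431).
Need 492⁻¹ mod 431. Extended Euclid on (431, 61):
431 = 7×61 + 4
61 = 15×4 + 1
4 = 4×1 + 0
Back-substitute:
1 = 61 − 15·4
1 = −15·431 + 106·61
492⁻¹ ≡ 106 (mod 431), so k ≡ 106·314 ≡ 97 (mod 431).
x = 243 + 492·97 = 47967.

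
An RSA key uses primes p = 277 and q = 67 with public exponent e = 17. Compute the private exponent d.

16073

φ(n) = (p−1)(q−1) = 276·66 = 18216.
Need d with 17·d ≡ 1 (mod 18216). Apply the extended Euclidean algorithm:
18216 = 1071*17 + 9
17 = 1*9 + 8
9 = 1*8 + 1
8 = 8*1 + 0
Back-substitute:
1 = 9 − 8
1 = −17 + 2·9
1 = 2·18216 − 2143·17
So 17·(-2143) ≡ 1 (mod 18216), hence d ≡ -2143 ≡ 16073 (mod 18216).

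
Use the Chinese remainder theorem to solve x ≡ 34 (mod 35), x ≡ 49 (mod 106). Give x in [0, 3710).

Write x = 34 + 35·k. Then 35·k ≡ 49 − 34 ≡ 15 (mod 106).
Need 35⁻¹ mod 106. Extended Euclid on (106, 35):
106 = 3·35 + 1
35 = 35·1 + 0
Back-substitute:
1 = 106 − 3·35
35⁻¹ ≡ 103 (mod 106), so k ≡ 103·15 ≡ 61 (mod 106).
x = 34 + 35·61 = 2169.

2169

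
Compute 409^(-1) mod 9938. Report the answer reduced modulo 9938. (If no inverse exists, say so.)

8553

gcd(9938, 409) by repeated division:
9938 = 24*409 + 122
409 = 3*122 + 43
122 = 2*43 + 36
43 = 1*36 + 7
36 = 5*7 + 1
7 = 7*1 + 0
gcd = 1, so the inverse exists. Back-substitute:
1 = 36 − 5·7
1 = −5·43 + 6·36
1 = 6·122 − 17·43
1 = −17·409 + 57·122
1 = 57·9938 − 1385·409
So 409·(-1385) ≡ 1 (mod 9938), and -1385 ≡ 8553 (mod 9938).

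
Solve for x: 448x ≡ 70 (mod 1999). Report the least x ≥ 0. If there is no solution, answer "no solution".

1312

First find gcd(448, 1999):
1999 = 4·448 + 207
448 = 2·207 + 34
207 = 6·34 + 3
34 = 11·3 + 1
3 = 3·1 + 0
gcd = 1, so a unique solution mod 1999 exists.
Back-substitute for the Bézout coefficients:
1 = 34 − 11·3
1 = −11·207 + 67·34
1 = 67·448 − 145·207
1 = −145·1999 + 647·448
So 448·(647) ≡ 1 (mod 1999), giving 448⁻¹ ≡ 647.
x ≡ 448⁻¹·70 ≡ 647·70 ≡ 1312 (mod 1999).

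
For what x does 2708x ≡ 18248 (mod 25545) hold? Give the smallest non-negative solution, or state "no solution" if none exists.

7591

First find gcd(2708, 25545):
25545 = 9·2708 + 1173
2708 = 2·1173 + 362
1173 = 3·362 + 87
362 = 4·87 + 14
87 = 6·14 + 3
14 = 4·3 + 2
3 = 1·2 + 1
2 = 2·1 + 0
gcd = 1, so a unique solution mod 25545 exists.
Back-substitute for the Bézout coefficients:
1 = 3 − 2
1 = −14 + 5·3
1 = 5·87 − 31·14
1 = −31·362 + 129·87
1 = 129·1173 − 418·362
1 = −418·2708 + 965·1173
1 = 965·25545 − 9103·2708
So 2708·(-9103) ≡ 1 (mod 25545), giving 2708⁻¹ ≡ 16442.
x ≡ 2708⁻¹·18248 ≡ 16442·18248 ≡ 7591 (mod 25545).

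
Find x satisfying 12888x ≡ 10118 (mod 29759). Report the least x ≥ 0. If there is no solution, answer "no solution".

16492

First find gcd(12888, 29759):
29759 = 2*12888 + 3983
12888 = 3*3983 + 939
3983 = 4*939 + 227
939 = 4*227 + 31
227 = 7*31 + 10
31 = 3*10 + 1
10 = 10*1 + 0
gcd = 1, so a unique solution mod 29759 exists.
Back-substitute for the Bézout coefficients:
1 = 31 − 3·10
1 = −3·227 + 22·31
1 = 22·939 − 91·227
1 = −91·3983 + 386·939
1 = 386·12888 − 1249·3983
1 = −1249·29759 + 2884·12888
So 12888·(2884) ≡ 1 (mod 29759), giving 12888⁻¹ ≡ 2884.
x ≡ 12888⁻¹·10118 ≡ 2884·10118 ≡ 16492 (mod 29759).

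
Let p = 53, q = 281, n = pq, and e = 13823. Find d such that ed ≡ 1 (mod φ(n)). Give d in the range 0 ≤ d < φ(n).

4287

φ(n) = (p−1)(q−1) = 52·280 = 14560.
Need d with 13823·d ≡ 1 (mod 14560). Apply the extended Euclidean algorithm:
14560 = 1×13823 + 737
13823 = 18×737 + 557
737 = 1×557 + 180
557 = 3×180 + 17
180 = 10×17 + 10
17 = 1×10 + 7
10 = 1×7 + 3
7 = 2×3 + 1
3 = 3×1 + 0
Back-substitute:
1 = 7 − 2·3
1 = −2·10 + 3·7
1 = 3·17 − 5·10
1 = −5·180 + 53·17
1 = 53·557 − 164·180
1 = −164·737 + 217·557
1 = 217·13823 − 4070·737
1 = −4070·14560 + 4287·13823
So 13823·4287 ≡ 1 (mod 14560), hence d = 4287.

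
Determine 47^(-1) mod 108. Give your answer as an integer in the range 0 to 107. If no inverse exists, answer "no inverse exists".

23

gcd(108, 47) by repeated division:
108 = 2·47 + 14
47 = 3·14 + 5
14 = 2·5 + 4
5 = 1·4 + 1
4 = 4·1 + 0
gcd = 1, so the inverse exists. Back-substitute:
1 = 5 − 4
1 = −14 + 3·5
1 = 3·47 − 10·14
1 = −10·108 + 23·47
So 47·23 ≡ 1 (mod 108).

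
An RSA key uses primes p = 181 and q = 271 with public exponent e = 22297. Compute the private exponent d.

10033

φ(n) = (p−1)(q−1) = 180·270 = 48600.
Need d with 22297·d ≡ 1 (mod 48600). Apply the extended Euclidean algorithm:
48600 = 2×22297 + 4006
22297 = 5×4006 + 2267
4006 = 1×2267 + 1739
2267 = 1×1739 + 528
1739 = 3×528 + 155
528 = 3×155 + 63
155 = 2×63 + 29
63 = 2×29 + 5
29 = 5×5 + 4
5 = 1×4 + 1
4 = 4×1 + 0
Back-substitute:
1 = 5 − 4
1 = −29 + 6·5
1 = 6·63 − 13·29
1 = −13·155 + 32·63
1 = 32·528 − 109·155
1 = −109·1739 + 359·528
1 = 359·2267 − 468·1739
1 = −468·4006 + 827·2267
1 = 827·22297 − 4603·4006
1 = −4603·48600 + 10033·22297
So 22297·10033 ≡ 1 (mod 48600), hence d = 10033.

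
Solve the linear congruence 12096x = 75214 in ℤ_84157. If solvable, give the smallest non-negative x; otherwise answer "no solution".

First find gcd(12096, 84157):
84157 = 6·12096 + 11581
12096 = 1·11581 + 515
11581 = 22·515 + 251
515 = 2·251 + 13
251 = 19·13 + 4
13 = 3·4 + 1
4 = 4·1 + 0
gcd = 1, so a unique solution mod 84157 exists.
Back-substitute for the Bézout coefficients:
1 = 13 − 3·4
1 = −3·251 + 58·13
1 = 58·515 − 119·251
1 = −119·11581 + 2676·515
1 = 2676·12096 − 2795·11581
1 = −2795·84157 + 19446·12096
So 12096·(19446) ≡ 1 (mod 84157), giving 12096⁻¹ ≡ 19446.
x ≡ 12096⁻¹·75214 ≡ 19446·75214 ≡ 46941 (mod 84157).

46941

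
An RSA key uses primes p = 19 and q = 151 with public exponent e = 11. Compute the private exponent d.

491

φ(n) = (p−1)(q−1) = 18·150 = 2700.
Need d with 11·d ≡ 1 (mod 2700). Apply the extended Euclidean algorithm:
2700 = 245×11 + 5
11 = 2×5 + 1
5 = 5×1 + 0
Back-substitute:
1 = 11 − 2·5
1 = −2·2700 + 491·11
So 11·491 ≡ 1 (mod 2700), hence d = 491.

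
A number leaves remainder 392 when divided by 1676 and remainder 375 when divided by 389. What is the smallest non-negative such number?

70784

Write x = 392 + 1676·k. Then 1676·k ≡ 375 − 392 ≡ 372 (mod 389).
Need 1676⁻¹ mod 389. Extended Euclid on (389, 120):
389 = 3×120 + 29
120 = 4×29 + 4
29 = 7×4 + 1
4 = 4×1 + 0
Back-substitute:
1 = 29 − 7·4
1 = −7·120 + 29·29
1 = 29·389 − 94·120
1676⁻¹ ≡ 295 (mod 389), so k ≡ 295·372 ≡ 42 (mod 389).
x = 392 + 1676·42 = 70784.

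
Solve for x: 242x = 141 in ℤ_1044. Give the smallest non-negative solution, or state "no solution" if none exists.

gcd(242, 1044):
1044 = 4·242 + 76
242 = 3·76 + 14
76 = 5·14 + 6
14 = 2·6 + 2
6 = 3·2 + 0
gcd = 2, but 2 ∤ 141, so the congruence has no solution.

no solution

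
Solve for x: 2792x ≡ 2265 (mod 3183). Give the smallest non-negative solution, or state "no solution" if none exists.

2355

First find gcd(2792, 3183):
3183 = 1·2792 + 391
2792 = 7·391 + 55
391 = 7·55 + 6
55 = 9·6 + 1
6 = 6·1 + 0
gcd = 1, so a unique solution mod 3183 exists.
Back-substitute for the Bézout coefficients:
1 = 55 − 9·6
1 = −9·391 + 64·55
1 = 64·2792 − 457·391
1 = −457·3183 + 521·2792
So 2792·(521) ≡ 1 (mod 3183), giving 2792⁻¹ ≡ 521.
x ≡ 2792⁻¹·2265 ≡ 521·2265 ≡ 2355 (mod 3183).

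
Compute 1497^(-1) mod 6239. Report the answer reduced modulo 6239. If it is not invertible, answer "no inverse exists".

5543

Apply the Euclidean algorithm to 6239 and 1497:
6239 = 4*1497 + 251
1497 = 5*251 + 242
251 = 1*242 + 9
242 = 26*9 + 8
9 = 1*8 + 1
8 = 8*1 + 0
gcd = 1, so the inverse exists. Back-substitute:
1 = 9 − 8
1 = −242 + 27·9
1 = 27·251 − 28·242
1 = −28·1497 + 167·251
1 = 167·6239 − 696·1497
So 1497·(-696) ≡ 1 (mod 6239), and -696 ≡ 5543 (mod 6239).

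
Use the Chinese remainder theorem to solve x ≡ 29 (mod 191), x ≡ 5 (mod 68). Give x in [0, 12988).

Write x = 29 + 191·k. Then 191·k ≡ 5 − 29 ≡ 44 (mod 68).
Need 191⁻¹ mod 68. Extended Euclid on (68, 55):
68 = 1×55 + 13
55 = 4×13 + 3
13 = 4×3 + 1
3 = 3×1 + 0
Back-substitute:
1 = 13 − 4·3
1 = −4·55 + 17·13
1 = 17·68 − 21·55
191⁻¹ ≡ 47 (mod 68), so k ≡ 47·44 ≡ 28 (mod 68).
x = 29 + 191·28 = 5377.

5377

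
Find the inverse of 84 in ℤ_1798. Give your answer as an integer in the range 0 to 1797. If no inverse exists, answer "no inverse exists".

Compute gcd(84, 1798):
1798 = 21·84 + 34
84 = 2·34 + 16
34 = 2·16 + 2
16 = 8·2 + 0
The gcd is 2, not 1, hence no inverse exists.

no inverse exists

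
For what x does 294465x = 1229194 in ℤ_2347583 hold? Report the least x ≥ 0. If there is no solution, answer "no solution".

First find gcd(294465, 2347583):
2347583 = 7*294465 + 286328
294465 = 1*286328 + 8137
286328 = 35*8137 + 1533
8137 = 5*1533 + 472
1533 = 3*472 + 117
472 = 4*117 + 4
117 = 29*4 + 1
4 = 4*1 + 0
gcd = 1, so a unique solution mod 2347583 exists.
Back-substitute for the Bézout coefficients:
1 = 117 − 29·4
1 = −29·472 + 117·117
1 = 117·1533 − 380·472
1 = −380·8137 + 2017·1533
1 = 2017·286328 − 70975·8137
1 = −70975·294465 + 72992·286328
1 = 72992·2347583 − 581919·294465
So 294465·(-581919) ≡ 1 (mod 2347583), giving 294465⁻¹ ≡ 1765664.
x ≡ 294465⁻¹·1229194 ≡ 1765664·1229194 ≡ 763733 (mod 2347583).

763733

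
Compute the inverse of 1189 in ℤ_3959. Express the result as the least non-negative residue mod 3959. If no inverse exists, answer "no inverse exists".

1828

Apply the Euclidean algorithm to 3959 and 1189:
3959 = 3*1189 + 392
1189 = 3*392 + 13
392 = 30*13 + 2
13 = 6*2 + 1
2 = 2*1 + 0
Since gcd(1189, 3959) = 1, back-substitute to write 1 as a combination:
1 = 13 − 6·2
1 = −6·392 + 181·13
1 = 181·1189 − 549·392
1 = −549·3959 + 1828·1189
So 1189·1828 ≡ 1 (mod 3959).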